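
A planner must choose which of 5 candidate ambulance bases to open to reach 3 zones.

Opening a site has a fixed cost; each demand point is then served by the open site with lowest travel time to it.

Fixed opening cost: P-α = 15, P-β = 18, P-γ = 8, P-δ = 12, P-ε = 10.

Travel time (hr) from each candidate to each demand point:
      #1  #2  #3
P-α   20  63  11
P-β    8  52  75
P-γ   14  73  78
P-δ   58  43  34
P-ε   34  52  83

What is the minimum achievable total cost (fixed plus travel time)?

101

Open {P-α, P-δ}: assign each demand point to its cheapest open site.
  #1→P-α 20, #2→P-δ 43, #3→P-α 11
  travel time 74, fixed 27 → total 101.
Compare {P-α, P-γ, P-δ}: travel time 68 + fixed 35 = 103.
Compare {P-α, P-β}: travel time 71 + fixed 33 = 104.
Compare {P-α, P-β, P-δ}: travel time 62 + fixed 45 = 107.
All other subsets cost ≥ 103. Minimum total cost: 101.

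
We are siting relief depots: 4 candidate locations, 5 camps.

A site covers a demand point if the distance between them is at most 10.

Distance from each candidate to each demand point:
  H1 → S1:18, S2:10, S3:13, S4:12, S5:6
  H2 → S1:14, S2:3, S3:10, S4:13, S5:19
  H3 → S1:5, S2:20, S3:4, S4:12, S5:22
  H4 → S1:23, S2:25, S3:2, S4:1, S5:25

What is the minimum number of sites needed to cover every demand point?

3

Coverage sets (demand points within 10 of each site):
  H1: {S2, S5}
  H2: {S2, S3}
  H3: {S1, S3}
  H4: {S3, S4}
No 2 sites suffice: every size-2 union leaves at least one demand point uncovered.
But {H1, H3, H4} covers everything, so the minimum is 3.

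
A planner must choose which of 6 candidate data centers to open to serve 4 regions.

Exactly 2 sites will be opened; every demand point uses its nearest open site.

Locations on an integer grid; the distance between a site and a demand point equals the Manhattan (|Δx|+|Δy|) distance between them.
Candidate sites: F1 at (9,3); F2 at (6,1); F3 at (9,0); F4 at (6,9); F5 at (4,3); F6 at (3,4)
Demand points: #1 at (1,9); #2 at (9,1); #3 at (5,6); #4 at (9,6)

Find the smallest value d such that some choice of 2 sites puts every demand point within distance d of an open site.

Open {F1, F4}.
  Farthest demand point is #1 at distance 5 (to F4); all others are ≤ 5.
With {F2, F4} the worst case is 6.
With {F3, F4} the worst case is 6.
No size-2 selection achieves below 5.

5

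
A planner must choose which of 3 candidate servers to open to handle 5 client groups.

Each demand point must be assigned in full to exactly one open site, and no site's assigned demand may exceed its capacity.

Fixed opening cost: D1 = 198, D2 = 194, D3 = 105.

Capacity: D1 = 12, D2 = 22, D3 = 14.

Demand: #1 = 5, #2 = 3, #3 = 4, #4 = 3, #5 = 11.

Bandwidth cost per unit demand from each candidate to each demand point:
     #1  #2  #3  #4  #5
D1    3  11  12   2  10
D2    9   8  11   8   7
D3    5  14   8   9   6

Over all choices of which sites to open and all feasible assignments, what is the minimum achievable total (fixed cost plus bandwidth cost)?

Open {D1, D3}; cheapest assignment that respects the capacities:
  D1 (cap 12, load 12): #1, #3, #4 — cost 5×3 + 4×12 + 3×2 = 69
  D3 (cap 14, load 14): #2, #5 — cost 3×14 + 11×6 = 108
  Shipping 177, fixed 303 → total 480.
  Any other capacity-feasible assignment to {D1, D3} ships for at least 177.
Compare {D2, D3}: its best feasible assignment gives total 481.
Compare {D1, D2}: its best feasible assignment gives total 558.
Every other set of open sites that can feasibly serve all demand totals ≥ 481 even under its best assignment. Minimum: 480.

480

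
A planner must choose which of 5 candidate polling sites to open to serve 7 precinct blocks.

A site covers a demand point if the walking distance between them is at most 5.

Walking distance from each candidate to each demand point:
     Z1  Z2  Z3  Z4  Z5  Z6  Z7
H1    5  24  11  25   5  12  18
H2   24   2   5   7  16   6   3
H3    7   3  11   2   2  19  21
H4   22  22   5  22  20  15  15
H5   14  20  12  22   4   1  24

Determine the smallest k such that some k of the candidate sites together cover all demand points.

4

Coverage sets (demand points within 5 of each site):
  H1: {Z1, Z5}
  H2: {Z2, Z3, Z7}
  H3: {Z2, Z4, Z5}
  H4: {Z3}
  H5: {Z5, Z6}
No 3 sites suffice: every size-3 union leaves at least one demand point uncovered.
But {H1, H2, H3, H5} covers everything, so the minimum is 4.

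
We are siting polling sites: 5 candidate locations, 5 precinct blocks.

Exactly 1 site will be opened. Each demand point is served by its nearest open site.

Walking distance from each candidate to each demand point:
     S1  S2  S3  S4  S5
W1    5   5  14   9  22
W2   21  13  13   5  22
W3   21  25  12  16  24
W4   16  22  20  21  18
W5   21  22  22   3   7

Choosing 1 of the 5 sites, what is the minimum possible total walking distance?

55

Open {W1}.
  S1→W1 5, S2→W1 5, S3→W1 14, S4→W1 9, S5→W1 22  ⇒ total 55.
Compare {W2}: total 74.
Compare {W5}: total 75.
No size-1 selection does better; minimum is 55.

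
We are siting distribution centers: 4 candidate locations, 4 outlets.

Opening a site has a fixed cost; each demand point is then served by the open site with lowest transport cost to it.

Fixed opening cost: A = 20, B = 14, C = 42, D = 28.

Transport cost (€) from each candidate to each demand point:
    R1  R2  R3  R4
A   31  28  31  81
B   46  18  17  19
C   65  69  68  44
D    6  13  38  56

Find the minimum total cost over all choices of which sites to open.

97

Open {B, D}: assign each demand point to its cheapest open site.
  R1→D 6, R2→D 13, R3→B 17, R4→B 19
  transport cost 55, fixed 42 → total 97.
Compare {B}: transport cost 100 + fixed 14 = 114.
Compare {A, B, D}: transport cost 55 + fixed 62 = 117.
Compare {A, B}: transport cost 85 + fixed 34 = 119.
All other subsets cost ≥ 114. Minimum total cost: 97.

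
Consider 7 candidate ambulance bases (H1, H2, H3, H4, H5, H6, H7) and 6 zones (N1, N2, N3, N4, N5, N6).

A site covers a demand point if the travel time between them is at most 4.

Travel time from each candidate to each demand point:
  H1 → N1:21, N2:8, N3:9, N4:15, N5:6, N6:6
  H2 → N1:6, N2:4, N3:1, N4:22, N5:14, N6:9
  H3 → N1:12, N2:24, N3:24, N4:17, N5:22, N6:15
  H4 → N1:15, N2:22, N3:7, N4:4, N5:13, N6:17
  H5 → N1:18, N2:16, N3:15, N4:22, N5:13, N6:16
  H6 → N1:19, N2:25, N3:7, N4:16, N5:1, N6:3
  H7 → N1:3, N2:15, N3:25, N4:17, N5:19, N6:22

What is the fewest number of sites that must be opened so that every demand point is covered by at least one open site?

Coverage sets (demand points within 4 of each site):
  H1: {}
  H2: {N2, N3}
  H3: {}
  H4: {N4}
  H5: {}
  H6: {N5, N6}
  H7: {N1}
No 3 sites suffice: every size-3 union leaves at least one demand point uncovered.
But {H2, H4, H6, H7} covers everything, so the minimum is 4.

4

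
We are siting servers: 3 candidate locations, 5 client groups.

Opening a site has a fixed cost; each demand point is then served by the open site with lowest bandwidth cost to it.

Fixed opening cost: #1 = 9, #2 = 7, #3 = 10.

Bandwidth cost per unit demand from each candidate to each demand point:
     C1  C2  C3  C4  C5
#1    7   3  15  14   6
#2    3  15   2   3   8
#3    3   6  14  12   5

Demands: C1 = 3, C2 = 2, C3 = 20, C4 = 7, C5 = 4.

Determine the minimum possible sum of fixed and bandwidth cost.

Open {#1, #2}: assign each demand point to its cheapest open site.
  C1→#2 3×3=9, C2→#1 2×3=6, C3→#2 20×2=40, C4→#2 7×3=21, C5→#1 4×6=24
  bandwidth cost 100, fixed 16 → total 116.
Compare {#2, #3}: bandwidth cost 102 + fixed 17 = 119.
Compare {#1, #2, #3}: bandwidth cost 96 + fixed 26 = 122.
Compare {#2}: bandwidth cost 132 + fixed 7 = 139.
All other subsets cost ≥ 119. Minimum total cost: 116.

116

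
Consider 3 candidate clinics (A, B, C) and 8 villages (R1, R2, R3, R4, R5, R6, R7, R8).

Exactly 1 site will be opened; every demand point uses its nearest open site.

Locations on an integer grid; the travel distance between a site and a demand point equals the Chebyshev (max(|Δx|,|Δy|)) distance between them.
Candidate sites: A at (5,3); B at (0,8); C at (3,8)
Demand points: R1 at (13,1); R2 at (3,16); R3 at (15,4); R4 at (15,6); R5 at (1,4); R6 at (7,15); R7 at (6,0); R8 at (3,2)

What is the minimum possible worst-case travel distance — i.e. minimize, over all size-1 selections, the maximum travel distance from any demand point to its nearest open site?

12

Open {C}.
  Farthest demand point is R3 at travel distance 12 (to C); all others are ≤ 12.
With {A} the worst case is 13.
With {B} the worst case is 15.
No size-1 selection achieves below 12.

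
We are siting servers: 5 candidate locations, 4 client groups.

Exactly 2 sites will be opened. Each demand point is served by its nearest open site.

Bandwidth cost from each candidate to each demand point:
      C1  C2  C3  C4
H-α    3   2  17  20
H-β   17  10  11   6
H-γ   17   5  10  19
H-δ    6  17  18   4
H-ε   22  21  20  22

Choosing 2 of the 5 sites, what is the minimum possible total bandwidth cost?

Open {H-α, H-β}.
  C1→H-α 3, C2→H-α 2, C3→H-β 11, C4→H-β 6  ⇒ total 22.
Compare {H-γ, H-δ}: total 25.
Compare {H-α, H-δ}: total 26.
No size-2 selection does better; minimum is 22.

22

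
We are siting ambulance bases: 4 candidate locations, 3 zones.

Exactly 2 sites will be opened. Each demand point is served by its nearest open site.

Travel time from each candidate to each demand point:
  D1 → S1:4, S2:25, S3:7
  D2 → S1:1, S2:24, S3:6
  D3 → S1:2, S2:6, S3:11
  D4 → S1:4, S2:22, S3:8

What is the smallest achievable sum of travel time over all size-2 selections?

Open {D2, D3}.
  S1→D2 1, S2→D3 6, S3→D2 6  ⇒ total 13.
Compare {D1, D3}: total 15.
Compare {D3, D4}: total 16.
No size-2 selection does better; minimum is 13.

13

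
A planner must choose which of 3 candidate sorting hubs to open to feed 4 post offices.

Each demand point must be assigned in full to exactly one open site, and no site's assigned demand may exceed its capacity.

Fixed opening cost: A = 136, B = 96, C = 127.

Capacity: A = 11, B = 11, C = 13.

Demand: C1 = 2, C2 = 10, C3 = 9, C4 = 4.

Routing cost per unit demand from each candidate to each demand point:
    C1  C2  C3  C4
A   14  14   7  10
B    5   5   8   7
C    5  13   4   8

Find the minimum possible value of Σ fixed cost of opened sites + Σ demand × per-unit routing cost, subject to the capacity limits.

Open {A, B, C}; cheapest assignment that respects the capacities:
  A (cap 11, load 4): C4 — cost 4×10 = 40
  B (cap 11, load 10): C2 — cost 10×5 = 50
  C (cap 13, load 11): C1, C3 — cost 2×5 + 9×4 = 46
  Shipping 136, fixed 359 → total 495.
  Any other capacity-feasible assignment to {A, B, C} ships for at least 136.
Total demand is 25 and no other set of sites has combined capacity ≥ 25, so {A, B, C} is the only feasible choice of open sites. Minimum: 495.

495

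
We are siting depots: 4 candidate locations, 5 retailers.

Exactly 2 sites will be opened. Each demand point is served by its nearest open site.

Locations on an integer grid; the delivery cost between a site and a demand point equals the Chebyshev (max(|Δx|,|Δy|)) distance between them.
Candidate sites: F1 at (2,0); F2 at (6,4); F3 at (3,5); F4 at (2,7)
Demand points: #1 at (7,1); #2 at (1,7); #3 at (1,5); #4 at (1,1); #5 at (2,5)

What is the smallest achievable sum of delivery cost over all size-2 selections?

Open {F1, F3}.
  #1→F3 4, #2→F3 2, #3→F3 2, #4→F1 1, #5→F3 1  ⇒ total 10.
Compare {F1, F4}: total 11.
Compare {F2, F3}: total 12.
No size-2 selection does better; minimum is 10.

10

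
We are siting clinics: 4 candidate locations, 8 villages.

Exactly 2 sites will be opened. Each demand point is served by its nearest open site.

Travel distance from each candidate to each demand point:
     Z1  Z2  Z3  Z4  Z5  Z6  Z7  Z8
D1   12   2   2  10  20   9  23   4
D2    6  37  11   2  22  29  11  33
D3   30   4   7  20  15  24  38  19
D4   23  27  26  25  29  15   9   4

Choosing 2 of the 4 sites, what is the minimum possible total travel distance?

Open {D1, D2}.
  Z1→D2 6, Z2→D1 2, Z3→D1 2, Z4→D2 2, Z5→D1 20, Z6→D1 9, Z7→D2 11, Z8→D1 4  ⇒ total 56.
Compare {D1, D4}: total 68.
Compare {D1, D3}: total 77.
No size-2 selection does better; minimum is 56.

56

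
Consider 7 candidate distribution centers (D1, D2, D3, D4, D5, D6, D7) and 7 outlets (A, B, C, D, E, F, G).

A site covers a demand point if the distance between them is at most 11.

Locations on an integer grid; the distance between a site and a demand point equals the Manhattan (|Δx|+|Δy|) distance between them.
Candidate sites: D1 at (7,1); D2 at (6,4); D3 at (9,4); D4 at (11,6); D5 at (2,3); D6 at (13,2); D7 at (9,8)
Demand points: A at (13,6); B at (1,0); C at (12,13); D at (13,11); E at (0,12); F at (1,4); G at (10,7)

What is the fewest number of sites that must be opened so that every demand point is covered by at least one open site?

Coverage sets (demand points within 11 of each site):
  D1: {A, B, F, G}
  D2: {A, B, F, G}
  D3: {A, D, F, G}
  D4: {A, C, D, G}
  D5: {B, E, F}
  D6: {A, D, G}
  D7: {A, C, D, G}
No single site covers all 7 demand points.
But {D4, D5} covers everything, so the minimum is 2.

2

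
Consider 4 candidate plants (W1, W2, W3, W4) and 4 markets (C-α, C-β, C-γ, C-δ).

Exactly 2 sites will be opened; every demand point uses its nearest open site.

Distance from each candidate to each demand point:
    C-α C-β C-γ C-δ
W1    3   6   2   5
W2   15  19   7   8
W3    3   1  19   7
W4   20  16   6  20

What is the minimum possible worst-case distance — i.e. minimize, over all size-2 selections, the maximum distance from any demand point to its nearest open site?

Open {W1, W3}.
  Farthest demand point is C-δ at distance 5 (to W1); all others are ≤ 5.
With {W1, W2} the worst case is 6.
With {W1, W4} the worst case is 6.
No size-2 selection achieves below 5.

5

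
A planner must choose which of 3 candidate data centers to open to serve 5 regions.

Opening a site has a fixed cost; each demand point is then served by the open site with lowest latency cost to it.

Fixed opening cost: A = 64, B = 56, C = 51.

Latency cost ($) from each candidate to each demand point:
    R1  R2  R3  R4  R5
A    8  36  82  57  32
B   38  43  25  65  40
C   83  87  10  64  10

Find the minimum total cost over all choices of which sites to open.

Open {A, C}: assign each demand point to its cheapest open site.
  R1→A 8, R2→A 36, R3→C 10, R4→A 57, R5→C 10
  latency cost 121, fixed 115 → total 236.
Compare {B}: latency cost 211 + fixed 56 = 267.
Compare {B, C}: latency cost 165 + fixed 107 = 272.
Compare {A, B}: latency cost 158 + fixed 120 = 278.
All other subsets cost ≥ 267. Minimum total cost: 236.

236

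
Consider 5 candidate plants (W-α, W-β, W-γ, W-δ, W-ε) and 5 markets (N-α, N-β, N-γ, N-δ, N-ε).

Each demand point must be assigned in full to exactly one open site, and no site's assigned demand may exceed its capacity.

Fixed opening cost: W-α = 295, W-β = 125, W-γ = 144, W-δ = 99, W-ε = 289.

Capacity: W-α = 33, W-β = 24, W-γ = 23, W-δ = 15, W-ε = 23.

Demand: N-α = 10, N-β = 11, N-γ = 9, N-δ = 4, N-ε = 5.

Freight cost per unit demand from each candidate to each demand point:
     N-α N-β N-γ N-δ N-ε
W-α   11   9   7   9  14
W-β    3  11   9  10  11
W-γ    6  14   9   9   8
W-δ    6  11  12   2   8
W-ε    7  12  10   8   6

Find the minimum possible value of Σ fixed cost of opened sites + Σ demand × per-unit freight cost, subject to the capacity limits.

519

Open {W-β, W-δ}; cheapest assignment that respects the capacities:
  W-β (cap 24, load 24): N-α, N-γ, N-ε — cost 10×3 + 9×9 + 5×11 = 166
  W-δ (cap 15, load 15): N-β, N-δ — cost 11×11 + 4×2 = 129
  Shipping 295, fixed 224 → total 519.
  Any other capacity-feasible assignment to {W-β, W-δ} ships for at least 295.
Compare {W-β, W-γ}: its best feasible assignment gives total 577.
Compare {W-β, W-γ, W-δ}: its best feasible assignment gives total 648.
Every other set of open sites that can feasibly serve all demand totals ≥ 577 even under its best assignment. Minimum: 519.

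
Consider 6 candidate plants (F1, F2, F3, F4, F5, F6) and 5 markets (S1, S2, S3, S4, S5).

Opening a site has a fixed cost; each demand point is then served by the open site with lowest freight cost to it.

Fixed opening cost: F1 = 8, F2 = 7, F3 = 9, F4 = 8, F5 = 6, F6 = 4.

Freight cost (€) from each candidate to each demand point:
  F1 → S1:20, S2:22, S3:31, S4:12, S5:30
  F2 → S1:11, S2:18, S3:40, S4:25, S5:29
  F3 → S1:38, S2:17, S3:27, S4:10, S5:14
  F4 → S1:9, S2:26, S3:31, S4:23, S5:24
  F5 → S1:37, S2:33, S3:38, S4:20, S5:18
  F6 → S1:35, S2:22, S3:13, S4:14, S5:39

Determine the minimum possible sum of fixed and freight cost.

84

Open {F3, F4, F6}: assign each demand point to its cheapest open site.
  S1→F4 9, S2→F3 17, S3→F6 13, S4→F3 10, S5→F3 14
  freight cost 63, fixed 21 → total 84.
Compare {F2, F3, F6}: freight cost 65 + fixed 20 = 85.
Compare {F3, F4, F5, F6}: freight cost 63 + fixed 27 = 90.
Compare {F2, F5, F6}: freight cost 74 + fixed 17 = 91.
All other subsets cost ≥ 85. Minimum total cost: 84.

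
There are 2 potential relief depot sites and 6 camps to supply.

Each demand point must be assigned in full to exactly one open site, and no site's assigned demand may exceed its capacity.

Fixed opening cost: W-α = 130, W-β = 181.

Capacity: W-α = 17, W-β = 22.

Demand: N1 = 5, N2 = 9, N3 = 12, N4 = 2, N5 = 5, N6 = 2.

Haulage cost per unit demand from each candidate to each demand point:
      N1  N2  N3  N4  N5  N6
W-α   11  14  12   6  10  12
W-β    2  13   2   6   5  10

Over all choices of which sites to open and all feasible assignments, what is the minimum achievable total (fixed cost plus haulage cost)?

Open {W-α, W-β}; cheapest assignment that respects the capacities:
  W-α (cap 17, load 13): N2, N4, N6 — cost 9×14 + 2×6 + 2×12 = 162
  W-β (cap 22, load 22): N1, N3, N5 — cost 5×2 + 12×2 + 5×5 = 59
  Shipping 221, fixed 311 → total 532.
  Any other capacity-feasible assignment to {W-α, W-β} ships for at least 221.
Total demand is 35 and no other set of sites has combined capacity ≥ 35, so {W-α, W-β} is the only feasible choice of open sites. Minimum: 532.

532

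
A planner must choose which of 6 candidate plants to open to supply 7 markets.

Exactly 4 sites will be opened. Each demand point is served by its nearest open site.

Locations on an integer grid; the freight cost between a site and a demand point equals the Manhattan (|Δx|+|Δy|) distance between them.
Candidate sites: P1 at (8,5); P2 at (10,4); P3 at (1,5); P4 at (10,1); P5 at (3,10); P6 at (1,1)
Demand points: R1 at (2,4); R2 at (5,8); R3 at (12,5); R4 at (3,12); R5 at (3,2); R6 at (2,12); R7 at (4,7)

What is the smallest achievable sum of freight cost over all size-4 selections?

Open {P2, P3, P5, P6}.
  R1→P3 2, R2→P5 4, R3→P2 3, R4→P5 2, R5→P6 3, R6→P5 3, R7→P5 4  ⇒ total 21.
Compare {P1, P3, P5, P6}: total 22.
Compare {P1, P2, P3, P5}: total 23.
No size-4 selection does better; minimum is 21.

21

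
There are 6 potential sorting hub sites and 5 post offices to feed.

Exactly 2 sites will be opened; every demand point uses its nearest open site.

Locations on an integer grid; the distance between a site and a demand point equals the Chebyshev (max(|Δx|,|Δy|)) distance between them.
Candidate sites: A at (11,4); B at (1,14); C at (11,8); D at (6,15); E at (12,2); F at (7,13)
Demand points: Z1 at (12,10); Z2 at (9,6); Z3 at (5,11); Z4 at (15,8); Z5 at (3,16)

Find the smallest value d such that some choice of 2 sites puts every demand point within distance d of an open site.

Open {B, C}.
  Farthest demand point is Z3 at distance 4 (to B); all others are ≤ 4.
With {C, D} the worst case is 4.
With {C, F} the worst case is 4.
No size-2 selection achieves below 4.

4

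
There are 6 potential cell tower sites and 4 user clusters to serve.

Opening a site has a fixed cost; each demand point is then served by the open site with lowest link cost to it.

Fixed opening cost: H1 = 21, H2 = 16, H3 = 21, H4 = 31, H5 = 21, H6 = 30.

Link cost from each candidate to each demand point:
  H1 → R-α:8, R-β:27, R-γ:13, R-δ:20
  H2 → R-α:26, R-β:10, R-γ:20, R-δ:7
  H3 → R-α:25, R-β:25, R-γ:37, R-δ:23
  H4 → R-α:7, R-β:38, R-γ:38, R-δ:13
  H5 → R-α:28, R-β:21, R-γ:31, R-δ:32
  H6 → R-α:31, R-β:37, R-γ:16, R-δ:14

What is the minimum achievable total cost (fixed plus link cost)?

Open {H1, H2}: assign each demand point to its cheapest open site.
  R-α→H1 8, R-β→H2 10, R-γ→H1 13, R-δ→H2 7
  link cost 38, fixed 37 → total 75.
Compare {H2}: link cost 63 + fixed 16 = 79.
Compare {H1}: link cost 68 + fixed 21 = 89.
Compare {H2, H4}: link cost 44 + fixed 47 = 91.
All other subsets cost ≥ 79. Minimum total cost: 75.

75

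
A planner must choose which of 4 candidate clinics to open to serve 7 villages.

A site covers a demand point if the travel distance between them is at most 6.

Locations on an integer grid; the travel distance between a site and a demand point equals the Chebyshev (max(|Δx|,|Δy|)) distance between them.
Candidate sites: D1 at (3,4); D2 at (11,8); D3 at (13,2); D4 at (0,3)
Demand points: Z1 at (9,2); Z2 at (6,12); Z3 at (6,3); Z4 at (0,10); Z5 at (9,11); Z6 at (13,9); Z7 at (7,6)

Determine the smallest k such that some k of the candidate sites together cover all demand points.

Coverage sets (demand points within 6 of each site):
  D1: {Z1, Z3, Z4, Z7}
  D2: {Z1, Z2, Z3, Z5, Z6, Z7}
  D3: {Z1, Z7}
  D4: {Z3}
No single site covers all 7 demand points.
But {D1, D2} covers everything, so the minimum is 2.

2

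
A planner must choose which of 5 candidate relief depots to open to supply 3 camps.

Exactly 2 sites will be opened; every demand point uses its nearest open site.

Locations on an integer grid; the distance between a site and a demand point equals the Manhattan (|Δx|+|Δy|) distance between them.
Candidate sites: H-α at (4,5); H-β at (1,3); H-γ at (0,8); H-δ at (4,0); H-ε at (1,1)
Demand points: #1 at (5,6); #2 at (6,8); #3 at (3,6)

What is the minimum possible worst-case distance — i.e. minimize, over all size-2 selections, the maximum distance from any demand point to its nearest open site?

5

Open {H-α, H-β}.
  Farthest demand point is #2 at distance 5 (to H-α); all others are ≤ 5.
With {H-α, H-γ} the worst case is 5.
With {H-α, H-δ} the worst case is 5.
No size-2 selection achieves below 5.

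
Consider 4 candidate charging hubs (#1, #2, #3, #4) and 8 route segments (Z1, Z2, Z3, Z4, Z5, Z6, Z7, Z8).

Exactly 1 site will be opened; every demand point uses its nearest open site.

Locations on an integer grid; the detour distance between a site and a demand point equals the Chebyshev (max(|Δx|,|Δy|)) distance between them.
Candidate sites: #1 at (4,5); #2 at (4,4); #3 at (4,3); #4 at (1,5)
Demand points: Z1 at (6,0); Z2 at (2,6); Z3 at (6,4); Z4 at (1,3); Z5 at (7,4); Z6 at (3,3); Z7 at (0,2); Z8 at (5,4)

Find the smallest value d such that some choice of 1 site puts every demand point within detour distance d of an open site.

Open {#2}.
  Farthest demand point is Z1 at detour distance 4 (to #2); all others are ≤ 4.
With {#3} the worst case is 4.
With {#1} the worst case is 5.
No size-1 selection achieves below 4.

4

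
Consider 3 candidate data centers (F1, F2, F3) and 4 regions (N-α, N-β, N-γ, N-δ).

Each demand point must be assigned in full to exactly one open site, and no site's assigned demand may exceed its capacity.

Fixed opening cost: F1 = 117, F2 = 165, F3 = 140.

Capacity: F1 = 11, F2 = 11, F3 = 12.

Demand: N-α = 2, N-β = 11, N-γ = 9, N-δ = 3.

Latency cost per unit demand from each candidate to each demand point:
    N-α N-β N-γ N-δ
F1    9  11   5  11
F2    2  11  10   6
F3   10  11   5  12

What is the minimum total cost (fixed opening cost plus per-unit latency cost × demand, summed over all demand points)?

Open {F1, F2, F3}; cheapest assignment that respects the capacities:
  F1 (cap 11, load 11): N-β — cost 11×11 = 121
  F2 (cap 11, load 5): N-α, N-δ — cost 2×2 + 3×6 = 22
  F3 (cap 12, load 9): N-γ — cost 9×5 = 45
  Shipping 188, fixed 422 → total 610.
  Any other capacity-feasible assignment to {F1, F2, F3} ships for at least 188.
Total demand is 25 and no other set of sites has combined capacity ≥ 25, so {F1, F2, F3} is the only feasible choice of open sites. Minimum: 610.

610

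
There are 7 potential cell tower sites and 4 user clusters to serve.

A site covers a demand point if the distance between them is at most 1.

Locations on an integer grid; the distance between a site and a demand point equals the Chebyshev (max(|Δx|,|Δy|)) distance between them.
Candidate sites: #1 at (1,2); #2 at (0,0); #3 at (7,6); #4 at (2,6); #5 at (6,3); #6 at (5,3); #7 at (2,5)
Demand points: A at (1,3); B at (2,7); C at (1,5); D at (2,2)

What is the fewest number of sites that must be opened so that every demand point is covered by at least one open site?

Coverage sets (demand points within 1 of each site):
  #1: {A, D}
  #2: {}
  #3: {}
  #4: {B, C}
  #5: {}
  #6: {}
  #7: {C}
No single site covers all 4 demand points.
But {#1, #4} covers everything, so the minimum is 2.

2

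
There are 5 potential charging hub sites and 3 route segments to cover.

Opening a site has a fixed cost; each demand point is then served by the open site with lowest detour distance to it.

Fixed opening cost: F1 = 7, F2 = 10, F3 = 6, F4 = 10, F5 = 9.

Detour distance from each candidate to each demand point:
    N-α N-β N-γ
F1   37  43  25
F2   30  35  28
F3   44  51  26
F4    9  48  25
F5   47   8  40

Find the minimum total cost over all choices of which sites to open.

61

Open {F4, F5}: assign each demand point to its cheapest open site.
  N-α→F4 9, N-β→F5 8, N-γ→F4 25
  detour distance 42, fixed 19 → total 61.
Compare {F3, F4, F5}: detour distance 42 + fixed 25 = 67.
Compare {F1, F4, F5}: detour distance 42 + fixed 26 = 68.
Compare {F2, F4, F5}: detour distance 42 + fixed 29 = 71.
All other subsets cost ≥ 67. Minimum total cost: 61.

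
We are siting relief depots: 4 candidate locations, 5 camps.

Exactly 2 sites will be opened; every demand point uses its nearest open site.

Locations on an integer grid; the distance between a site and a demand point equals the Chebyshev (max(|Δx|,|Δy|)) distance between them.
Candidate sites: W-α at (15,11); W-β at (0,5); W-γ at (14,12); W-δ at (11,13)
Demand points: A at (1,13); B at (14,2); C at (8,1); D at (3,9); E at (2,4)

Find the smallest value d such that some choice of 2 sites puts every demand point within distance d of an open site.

Open {W-α, W-β}.
  Farthest demand point is B at distance 9 (to W-α); all others are ≤ 9.
With {W-α, W-δ} the worst case is 10.
With {W-β, W-γ} the worst case is 10.
No size-2 selection achieves below 9.

9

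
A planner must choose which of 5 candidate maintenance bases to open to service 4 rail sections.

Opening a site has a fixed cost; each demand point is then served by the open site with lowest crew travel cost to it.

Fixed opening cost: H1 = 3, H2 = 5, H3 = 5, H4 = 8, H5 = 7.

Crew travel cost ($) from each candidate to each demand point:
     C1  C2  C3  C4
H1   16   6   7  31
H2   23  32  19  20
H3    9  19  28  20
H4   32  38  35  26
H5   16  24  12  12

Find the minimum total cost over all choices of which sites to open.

49

Open {H1, H3, H5}: assign each demand point to its cheapest open site.
  C1→H3 9, C2→H1 6, C3→H1 7, C4→H5 12
  crew travel cost 34, fixed 15 → total 49.
Compare {H1, H3}: crew travel cost 42 + fixed 8 = 50.
Compare {H1, H5}: crew travel cost 41 + fixed 10 = 51.
Compare {H1, H2, H3, H5}: crew travel cost 34 + fixed 20 = 54.
All other subsets cost ≥ 50. Minimum total cost: 49.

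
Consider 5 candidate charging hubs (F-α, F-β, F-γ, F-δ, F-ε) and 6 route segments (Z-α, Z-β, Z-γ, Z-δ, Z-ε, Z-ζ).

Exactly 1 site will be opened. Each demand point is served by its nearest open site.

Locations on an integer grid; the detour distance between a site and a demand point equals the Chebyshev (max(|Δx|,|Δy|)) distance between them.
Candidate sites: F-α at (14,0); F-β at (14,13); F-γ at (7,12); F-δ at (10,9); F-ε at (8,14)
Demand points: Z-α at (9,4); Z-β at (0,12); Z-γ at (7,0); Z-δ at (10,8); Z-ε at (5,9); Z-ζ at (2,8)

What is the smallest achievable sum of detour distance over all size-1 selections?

38

Open {F-δ}.
  Z-α→F-δ 5, Z-β→F-δ 10, Z-γ→F-δ 9, Z-δ→F-δ 1, Z-ε→F-δ 5, Z-ζ→F-δ 8  ⇒ total 38.
Compare {F-γ}: total 39.
Compare {F-ε}: total 49.
No size-1 selection does better; minimum is 38.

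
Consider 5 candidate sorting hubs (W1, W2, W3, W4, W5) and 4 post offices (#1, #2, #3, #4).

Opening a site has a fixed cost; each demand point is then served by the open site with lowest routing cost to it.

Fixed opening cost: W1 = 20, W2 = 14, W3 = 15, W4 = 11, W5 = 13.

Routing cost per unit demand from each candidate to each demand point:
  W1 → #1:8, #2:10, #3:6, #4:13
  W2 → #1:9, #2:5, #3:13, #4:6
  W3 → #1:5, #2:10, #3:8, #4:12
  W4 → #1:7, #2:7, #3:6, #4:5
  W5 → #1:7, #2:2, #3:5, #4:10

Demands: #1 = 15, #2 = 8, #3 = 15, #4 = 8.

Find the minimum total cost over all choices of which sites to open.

245

Open {W3, W4, W5}: assign each demand point to its cheapest open site.
  #1→W3 15×5=75, #2→W5 8×2=16, #3→W5 15×5=75, #4→W4 8×5=40
  routing cost 206, fixed 39 → total 245.
Compare {W2, W3, W5}: routing cost 214 + fixed 42 = 256.
Compare {W2, W3, W4, W5}: routing cost 206 + fixed 53 = 259.
Compare {W4, W5}: routing cost 236 + fixed 24 = 260.
All other subsets cost ≥ 256. Minimum total cost: 245.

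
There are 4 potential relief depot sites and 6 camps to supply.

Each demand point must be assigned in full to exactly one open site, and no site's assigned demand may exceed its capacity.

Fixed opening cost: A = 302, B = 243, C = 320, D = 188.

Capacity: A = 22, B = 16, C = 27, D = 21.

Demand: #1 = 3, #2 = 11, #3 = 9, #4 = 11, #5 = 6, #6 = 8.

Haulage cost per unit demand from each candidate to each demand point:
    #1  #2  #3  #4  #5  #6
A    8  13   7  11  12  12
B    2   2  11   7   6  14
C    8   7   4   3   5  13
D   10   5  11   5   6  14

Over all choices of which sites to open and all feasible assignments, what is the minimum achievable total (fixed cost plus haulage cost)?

984

Open {A, C}; cheapest assignment that respects the capacities:
  A (cap 22, load 22): #1, #2, #6 — cost 3×8 + 11×13 + 8×12 = 263
  C (cap 27, load 26): #3, #4, #5 — cost 9×4 + 11×3 + 6×5 = 99
  Shipping 362, fixed 622 → total 984.
  Any other capacity-feasible assignment to {A, C} ships for at least 362.
Compare {B, C, D}: its best feasible assignment gives total 990.
Compare {A, B, D}: its best feasible assignment gives total 1011.
Every other set of open sites that can feasibly serve all demand totals ≥ 990 even under its best assignment. Minimum: 984.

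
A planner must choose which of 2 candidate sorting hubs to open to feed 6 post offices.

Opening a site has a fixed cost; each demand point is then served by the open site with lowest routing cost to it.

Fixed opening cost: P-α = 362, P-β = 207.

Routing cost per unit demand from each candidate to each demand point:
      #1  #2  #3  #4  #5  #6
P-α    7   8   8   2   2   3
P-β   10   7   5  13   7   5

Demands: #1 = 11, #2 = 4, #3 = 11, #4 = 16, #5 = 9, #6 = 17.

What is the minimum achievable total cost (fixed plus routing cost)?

Open {P-α}: assign each demand point to its cheapest open site.
  #1→P-α 11×7=77, #2→P-α 4×8=32, #3→P-α 11×8=88, #4→P-α 16×2=32, #5→P-α 9×2=18, #6→P-α 17×3=51
  routing cost 298, fixed 362 → total 660.
Compare {P-β}: routing cost 549 + fixed 207 = 756.
Compare {P-α, P-β}: routing cost 261 + fixed 569 = 830.

660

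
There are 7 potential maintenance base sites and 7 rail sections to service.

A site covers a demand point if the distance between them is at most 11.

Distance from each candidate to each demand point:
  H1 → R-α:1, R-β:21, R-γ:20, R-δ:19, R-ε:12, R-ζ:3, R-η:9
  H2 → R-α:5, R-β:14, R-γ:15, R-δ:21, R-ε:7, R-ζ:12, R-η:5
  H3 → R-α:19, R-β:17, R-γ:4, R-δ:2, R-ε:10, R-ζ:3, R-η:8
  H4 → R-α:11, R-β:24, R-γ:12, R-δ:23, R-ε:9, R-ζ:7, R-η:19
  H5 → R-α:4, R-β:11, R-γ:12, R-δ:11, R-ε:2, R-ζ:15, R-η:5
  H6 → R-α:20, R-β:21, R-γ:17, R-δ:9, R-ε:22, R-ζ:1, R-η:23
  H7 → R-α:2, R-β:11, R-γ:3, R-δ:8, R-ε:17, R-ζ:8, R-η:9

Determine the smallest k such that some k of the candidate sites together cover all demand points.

2

Coverage sets (demand points within 11 of each site):
  H1: {R-α, R-ζ, R-η}
  H2: {R-α, R-ε, R-η}
  H3: {R-γ, R-δ, R-ε, R-ζ, R-η}
  H4: {R-α, R-ε, R-ζ}
  H5: {R-α, R-β, R-δ, R-ε, R-η}
  H6: {R-δ, R-ζ}
  H7: {R-α, R-β, R-γ, R-δ, R-ζ, R-η}
No single site covers all 7 demand points.
But {H2, H7} covers everything, so the minimum is 2.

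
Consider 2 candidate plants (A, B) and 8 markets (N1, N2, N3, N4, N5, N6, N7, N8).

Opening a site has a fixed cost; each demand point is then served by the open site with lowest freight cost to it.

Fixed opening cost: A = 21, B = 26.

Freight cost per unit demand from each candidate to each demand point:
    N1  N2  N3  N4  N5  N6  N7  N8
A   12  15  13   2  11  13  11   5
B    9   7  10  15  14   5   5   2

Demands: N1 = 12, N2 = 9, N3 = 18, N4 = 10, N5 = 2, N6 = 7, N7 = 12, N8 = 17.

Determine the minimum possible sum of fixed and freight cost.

Open {A, B}: assign each demand point to its cheapest open site.
  N1→B 12×9=108, N2→B 9×7=63, N3→B 18×10=180, N4→A 10×2=20, N5→A 2×11=22, N6→B 7×5=35, N7→B 12×5=60, N8→B 17×2=34
  freight cost 522, fixed 47 → total 569.
Compare {B}: freight cost 658 + fixed 26 = 684.
Compare {A}: freight cost 863 + fixed 21 = 884.

569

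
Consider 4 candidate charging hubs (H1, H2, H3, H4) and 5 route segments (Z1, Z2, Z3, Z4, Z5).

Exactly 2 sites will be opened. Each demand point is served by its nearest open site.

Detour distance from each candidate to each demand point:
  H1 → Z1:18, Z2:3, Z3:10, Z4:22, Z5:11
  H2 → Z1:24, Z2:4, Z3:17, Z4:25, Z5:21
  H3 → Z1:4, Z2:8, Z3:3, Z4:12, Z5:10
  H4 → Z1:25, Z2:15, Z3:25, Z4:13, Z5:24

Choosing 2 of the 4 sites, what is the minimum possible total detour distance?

Open {H1, H3}.
  Z1→H3 4, Z2→H1 3, Z3→H3 3, Z4→H3 12, Z5→H3 10  ⇒ total 32.
Compare {H2, H3}: total 33.
Compare {H3, H4}: total 37.
No size-2 selection does better; minimum is 32.

32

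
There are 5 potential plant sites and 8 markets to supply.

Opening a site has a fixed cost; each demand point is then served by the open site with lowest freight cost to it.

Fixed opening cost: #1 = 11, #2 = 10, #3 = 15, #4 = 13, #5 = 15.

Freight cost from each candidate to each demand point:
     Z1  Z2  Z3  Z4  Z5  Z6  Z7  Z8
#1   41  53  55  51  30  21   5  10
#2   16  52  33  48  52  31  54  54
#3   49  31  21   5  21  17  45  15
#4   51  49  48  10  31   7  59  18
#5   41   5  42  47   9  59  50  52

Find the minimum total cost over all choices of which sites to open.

139

Open {#1, #2, #3, #5}: assign each demand point to its cheapest open site.
  Z1→#2 16, Z2→#5 5, Z3→#3 21, Z4→#3 5, Z5→#5 9, Z6→#3 17, Z7→#1 5, Z8→#1 10
  freight cost 88, fixed 51 → total 139.
Compare {#1, #2, #3, #4, #5}: freight cost 78 + fixed 64 = 142.
Compare {#1, #2, #4, #5}: freight cost 95 + fixed 49 = 144.
Compare {#1, #3, #5}: freight cost 113 + fixed 41 = 154.
All other subsets cost ≥ 142. Minimum total cost: 139.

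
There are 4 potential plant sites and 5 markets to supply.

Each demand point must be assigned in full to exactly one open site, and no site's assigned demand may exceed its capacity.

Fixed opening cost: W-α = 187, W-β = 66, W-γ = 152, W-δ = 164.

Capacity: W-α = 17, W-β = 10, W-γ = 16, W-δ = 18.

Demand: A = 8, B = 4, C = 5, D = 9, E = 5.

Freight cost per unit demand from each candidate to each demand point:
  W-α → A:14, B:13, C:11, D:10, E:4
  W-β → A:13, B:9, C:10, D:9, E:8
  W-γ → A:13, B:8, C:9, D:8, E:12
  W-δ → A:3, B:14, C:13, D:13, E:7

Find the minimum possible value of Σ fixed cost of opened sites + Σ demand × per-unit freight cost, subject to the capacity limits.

Open {W-γ, W-δ}; cheapest assignment that respects the capacities:
  W-γ (cap 16, load 13): B, D — cost 4×8 + 9×8 = 104
  W-δ (cap 18, load 18): A, C, E — cost 8×3 + 5×13 + 5×7 = 124
  Shipping 228, fixed 316 → total 544.
  Any other capacity-feasible assignment to {W-γ, W-δ} ships for at least 228.
Compare {W-β, W-γ, W-δ}: its best feasible assignment gives total 594.
Compare {W-α, W-δ}: its best feasible assignment gives total 606.
Every other set of open sites that can feasibly serve all demand totals ≥ 594 even under its best assignment. Minimum: 544.

544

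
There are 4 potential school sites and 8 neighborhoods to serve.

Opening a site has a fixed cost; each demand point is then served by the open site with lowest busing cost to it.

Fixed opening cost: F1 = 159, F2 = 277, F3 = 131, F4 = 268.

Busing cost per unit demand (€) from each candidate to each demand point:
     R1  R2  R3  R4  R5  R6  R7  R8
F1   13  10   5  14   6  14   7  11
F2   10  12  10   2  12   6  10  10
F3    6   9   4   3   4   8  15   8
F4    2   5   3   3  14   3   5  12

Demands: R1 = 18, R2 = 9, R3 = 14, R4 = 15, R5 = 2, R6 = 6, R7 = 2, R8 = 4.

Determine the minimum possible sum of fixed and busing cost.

Open {F3}: assign each demand point to its cheapest open site.
  R1→F3 18×6=108, R2→F3 9×9=81, R3→F3 14×4=56, R4→F3 15×3=45, R5→F3 2×4=8, R6→F3 6×8=48, R7→F3 2×15=30, R8→F3 4×8=32
  busing cost 408, fixed 131 → total 539.
Compare {F4}: busing cost 272 + fixed 268 = 540.
Compare {F3, F4}: busing cost 236 + fixed 399 = 635.
Compare {F1, F4}: busing cost 252 + fixed 427 = 679.
All other subsets cost ≥ 540. Minimum total cost: 539.

539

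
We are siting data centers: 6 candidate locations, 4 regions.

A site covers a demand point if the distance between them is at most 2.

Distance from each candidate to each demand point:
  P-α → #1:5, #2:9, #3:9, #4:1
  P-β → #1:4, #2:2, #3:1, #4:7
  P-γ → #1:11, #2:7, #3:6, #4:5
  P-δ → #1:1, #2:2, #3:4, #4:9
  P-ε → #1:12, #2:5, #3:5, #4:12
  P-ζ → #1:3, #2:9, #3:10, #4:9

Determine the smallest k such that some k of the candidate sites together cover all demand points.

Coverage sets (demand points within 2 of each site):
  P-α: {#4}
  P-β: {#2, #3}
  P-γ: {}
  P-δ: {#1, #2}
  P-ε: {}
  P-ζ: {}
No 2 sites suffice: every size-2 union leaves at least one demand point uncovered.
But {P-α, P-β, P-δ} covers everything, so the minimum is 3.

3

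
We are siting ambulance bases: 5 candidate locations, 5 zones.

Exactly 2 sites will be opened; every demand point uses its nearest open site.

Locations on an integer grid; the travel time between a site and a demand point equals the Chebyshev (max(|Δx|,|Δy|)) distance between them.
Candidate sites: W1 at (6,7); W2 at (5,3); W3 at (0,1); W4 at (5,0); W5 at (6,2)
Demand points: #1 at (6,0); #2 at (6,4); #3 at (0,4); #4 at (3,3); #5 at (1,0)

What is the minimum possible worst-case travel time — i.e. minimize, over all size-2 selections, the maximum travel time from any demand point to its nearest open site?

Open {W2, W3}.
  Farthest demand point is #1 at travel time 3 (to W2); all others are ≤ 3.
With {W3, W5} the worst case is 3.
With {W3, W4} the worst case is 4.
No size-2 selection achieves below 3.

3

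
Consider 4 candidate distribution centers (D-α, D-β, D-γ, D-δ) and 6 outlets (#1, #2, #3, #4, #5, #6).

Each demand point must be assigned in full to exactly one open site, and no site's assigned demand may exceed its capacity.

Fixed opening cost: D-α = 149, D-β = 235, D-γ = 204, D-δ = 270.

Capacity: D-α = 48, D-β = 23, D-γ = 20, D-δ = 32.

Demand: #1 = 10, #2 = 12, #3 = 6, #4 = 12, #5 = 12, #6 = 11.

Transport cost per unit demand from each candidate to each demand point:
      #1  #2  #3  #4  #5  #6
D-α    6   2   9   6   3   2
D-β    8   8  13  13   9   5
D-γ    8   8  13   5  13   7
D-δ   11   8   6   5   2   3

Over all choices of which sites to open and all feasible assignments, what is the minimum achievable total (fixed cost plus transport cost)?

Open {D-α, D-γ}; cheapest assignment that respects the capacities:
  D-α (cap 48, load 45): #1, #2, #5, #6 — cost 10×6 + 12×2 + 12×3 + 11×2 = 142
  D-γ (cap 20, load 18): #3, #4 — cost 6×13 + 12×5 = 138
  Shipping 280, fixed 353 → total 633.
  Any other capacity-feasible assignment to {D-α, D-γ} ships for at least 280.
Compare {D-α, D-δ}: its best feasible assignment gives total 645.
Compare {D-α, D-β}: its best feasible assignment gives total 696.
Every other set of open sites that can feasibly serve all demand totals ≥ 645 even under its best assignment. Minimum: 633.

633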